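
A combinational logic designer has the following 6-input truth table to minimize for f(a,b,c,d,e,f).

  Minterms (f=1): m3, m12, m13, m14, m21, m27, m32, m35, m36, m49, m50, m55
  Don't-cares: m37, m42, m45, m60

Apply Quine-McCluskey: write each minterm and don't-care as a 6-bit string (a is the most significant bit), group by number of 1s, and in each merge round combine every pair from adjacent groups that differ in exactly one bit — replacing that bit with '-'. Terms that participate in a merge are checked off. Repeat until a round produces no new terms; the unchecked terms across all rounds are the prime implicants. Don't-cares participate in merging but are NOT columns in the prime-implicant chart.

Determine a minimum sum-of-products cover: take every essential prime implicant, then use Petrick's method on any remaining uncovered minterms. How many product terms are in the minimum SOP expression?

9

size-2^0 implicants → 000011(✓)  001100(✓)  001101(✓)  001110(✓)  010101  011011  100000(✓)  100011(✓)  100100(✓)  100101(✓)  101010  101101(✓)  110001  110010  110111  111100
size-2^1 implicants → -00011  -01101  0011-0  00110-  10-101  100-00  10010-
Unchecked terms (primes): -00011, -01101, 0011-0, 00110-, 010101, 011011, 10-101, 100-00, 10010-, 101010, 110001, 110010, 110111, 111100
Minterm coverage:
  m3 ⊆ -00011 [E]
  m12 ⊆ 0011-0,00110-
  m13 ⊆ -01101,00110-
  m14 ⊆ 0011-0 [E]
  m21 ⊆ 010101 [E]
  m27 ⊆ 011011 [E]
  m32 ⊆ 100-00 [E]
  m35 ⊆ -00011 [E]
  m36 ⊆ 100-00,10010-
  m49 ⊆ 110001 [E]
  m50 ⊆ 110010 [E]
  m55 ⊆ 110111 [E]
E = {-00011, 0011-0, 010101, 011011, 100-00, 110001, 110010, 110111}
Petrick residual → -01101
Cover = b'c'd'ef + b'cde'f + a'b'cdf' + a'bc'de'f + a'bcd'ef + ab'c'e'f' + abc'd'e'f + abc'd'ef' + abc'def  |cover|=9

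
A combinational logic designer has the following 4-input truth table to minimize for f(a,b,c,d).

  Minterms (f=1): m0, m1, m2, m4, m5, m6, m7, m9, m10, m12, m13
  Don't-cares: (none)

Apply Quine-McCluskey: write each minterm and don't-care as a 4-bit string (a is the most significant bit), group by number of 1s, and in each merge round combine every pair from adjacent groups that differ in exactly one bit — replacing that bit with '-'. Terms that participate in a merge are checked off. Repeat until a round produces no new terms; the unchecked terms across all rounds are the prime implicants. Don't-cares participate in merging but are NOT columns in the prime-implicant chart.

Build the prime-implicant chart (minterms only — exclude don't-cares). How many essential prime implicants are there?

[col 0] 0000*, 0001*, 0010*, 0100*, 0101*, 0110*, 0111*, 1001*, 1010*, 1100*, 1101*
[col 1] -001*, -010, -100*, -101*, 0-00*, 0-01*, 0-10*, 00-0*, 000-*, 01-0*, 01-1*, 010-*, 011-*, 1-01*, 110-*
[col 2] --01, -10-, 0--0, 0-0-, 01--
Prime implicants: --01, -010, -10-, 0--0, 0-0-, 01--
PI chart (minterm → PIs covering it):
  0 | 0--0,0-0-
  1 | --01,0-0-
  2 | -010,0--0
  4 | -10-,0--0,0-0-,01--
  5 | --01,-10-,0-0-,01--
  6 | 0--0,01--
  7 | 01--  (sole → essential)
  9 | --01  (sole → essential)
  10 | -010  (sole → essential)
  12 | -10-  (sole → essential)
  13 | --01,-10-
Essential prime implicants: --01, -010, -10-, 01--

4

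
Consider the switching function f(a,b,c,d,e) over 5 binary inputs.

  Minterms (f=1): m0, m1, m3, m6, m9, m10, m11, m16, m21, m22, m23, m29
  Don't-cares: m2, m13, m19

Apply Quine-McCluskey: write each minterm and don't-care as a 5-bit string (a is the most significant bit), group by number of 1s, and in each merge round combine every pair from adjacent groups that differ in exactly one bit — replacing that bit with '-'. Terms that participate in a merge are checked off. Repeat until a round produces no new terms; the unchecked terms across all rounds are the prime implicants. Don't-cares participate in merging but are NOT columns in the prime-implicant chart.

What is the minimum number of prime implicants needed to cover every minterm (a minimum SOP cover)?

6

size-2^0 implicants → 00000(✓)  00001(✓)  00010(✓)  00011(✓)  00110(✓)  01001(✓)  01010(✓)  01011(✓)  01101(✓)  10000(✓)  10011(✓)  10101(✓)  10110(✓)  10111(✓)  11101(✓)
size-2^1 implicants → -0000  -0011  -0110  -1101  0-001(✓)  0-010(✓)  0-011(✓)  00-10  000-0(✓)  000-1(✓)  0000-(✓)  0001-(✓)  01-01  010-1(✓)  0101-(✓)  1-101  10-11  101-1  1011-
size-2^2 implicants → 0-0-1  0-01-  000--
Unchecked terms (primes): -0000, -0011, -0110, -1101, 0-0-1, 0-01-, 00-10, 000--, 01-01, 1-101, 10-11, 101-1, 1011-
Minterm coverage:
  m0 ⊆ -0000,000--
  m1 ⊆ 0-0-1,000--
  m3 ⊆ -0011,0-0-1,0-01-,000--
  m6 ⊆ -0110,00-10
  m9 ⊆ 0-0-1,01-01
  m10 ⊆ 0-01- [E]
  m11 ⊆ 0-0-1,0-01-
  m16 ⊆ -0000 [E]
  m21 ⊆ 1-101,101-1
  m22 ⊆ -0110,1011-
  m23 ⊆ 10-11,101-1,1011-
  m29 ⊆ -1101,1-101
E = {-0000, 0-01-}
Petrick residual → -0110, -1101, 0-0-1, 101-1
Cover = b'c'd'e' + b'cde' + bcd'e + a'c'e + a'c'd + ab'ce  |cover|=6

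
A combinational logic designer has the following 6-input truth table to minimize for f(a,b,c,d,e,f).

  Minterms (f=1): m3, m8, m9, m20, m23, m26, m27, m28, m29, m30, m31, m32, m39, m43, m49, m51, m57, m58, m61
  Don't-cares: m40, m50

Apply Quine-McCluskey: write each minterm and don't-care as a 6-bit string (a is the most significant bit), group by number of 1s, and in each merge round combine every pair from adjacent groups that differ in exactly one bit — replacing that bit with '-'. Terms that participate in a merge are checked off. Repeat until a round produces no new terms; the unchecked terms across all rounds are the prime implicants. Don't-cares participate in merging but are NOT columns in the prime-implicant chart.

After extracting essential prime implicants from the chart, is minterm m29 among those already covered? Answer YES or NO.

NO

size-2^0 implicants → 000011  001000(✓)  001001(✓)  010100(✓)  010111(✓)  011010(✓)  011011(✓)  011100(✓)  011101(✓)  011110(✓)  011111(✓)  100000(✓)  100111  101000(✓)  101011  110001(✓)  110010(✓)  110011(✓)  111001(✓)  111010(✓)  111101(✓)
size-2^1 implicants → -01000  -11010  -11101  00100-  01-100  01-111  011-10(✓)  011-11(✓)  01101-(✓)  0111-0(✓)  0111-1(✓)  01110-(✓)  01111-(✓)  10-000  11-001  11-010  1100-1  11001-  111-01
size-2^2 implicants → 011-1-  0111--
Unchecked terms (primes): -01000, -11010, -11101, 000011, 00100-, 01-100, 01-111, 011-1-, 0111--, 10-000, 100111, 101011, 11-001, 11-010, 1100-1, 11001-, 111-01
Minterm coverage:
  m3 ⊆ 000011 [E]
  m8 ⊆ -01000,00100-
  m9 ⊆ 00100- [E]
  m20 ⊆ 01-100 [E]
  m23 ⊆ 01-111 [E]
  m26 ⊆ -11010,011-1-
  m27 ⊆ 011-1- [E]
  m28 ⊆ 01-100,0111--
  m29 ⊆ -11101,0111--
  m30 ⊆ 011-1-,0111--
  m31 ⊆ 01-111,011-1-,0111--
  m32 ⊆ 10-000 [E]
  m39 ⊆ 100111 [E]
  m43 ⊆ 101011 [E]
  m49 ⊆ 11-001,1100-1
  m51 ⊆ 1100-1,11001-
  m57 ⊆ 11-001,111-01
  m58 ⊆ -11010,11-010
  m61 ⊆ -11101,111-01
E = {000011, 00100-, 01-100, 01-111, 011-1-, 10-000, 100111, 101011}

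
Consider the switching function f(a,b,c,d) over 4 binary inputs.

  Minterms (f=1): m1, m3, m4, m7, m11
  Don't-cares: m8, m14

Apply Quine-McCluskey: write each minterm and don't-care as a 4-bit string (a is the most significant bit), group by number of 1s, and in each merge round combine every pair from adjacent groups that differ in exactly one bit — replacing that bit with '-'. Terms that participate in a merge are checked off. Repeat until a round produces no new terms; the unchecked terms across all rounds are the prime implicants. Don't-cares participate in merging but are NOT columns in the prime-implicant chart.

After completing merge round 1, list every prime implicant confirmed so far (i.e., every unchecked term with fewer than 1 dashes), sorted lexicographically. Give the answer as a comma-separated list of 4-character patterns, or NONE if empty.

0100, 1000, 1110

Round 0: 0001✓ 0011✓ 0100 0111✓ 1000 1011✓ 1110
Round 1: -011 0-11 00-1
PIs = {-011, 0-11, 00-1, 0100, 1000, 1110}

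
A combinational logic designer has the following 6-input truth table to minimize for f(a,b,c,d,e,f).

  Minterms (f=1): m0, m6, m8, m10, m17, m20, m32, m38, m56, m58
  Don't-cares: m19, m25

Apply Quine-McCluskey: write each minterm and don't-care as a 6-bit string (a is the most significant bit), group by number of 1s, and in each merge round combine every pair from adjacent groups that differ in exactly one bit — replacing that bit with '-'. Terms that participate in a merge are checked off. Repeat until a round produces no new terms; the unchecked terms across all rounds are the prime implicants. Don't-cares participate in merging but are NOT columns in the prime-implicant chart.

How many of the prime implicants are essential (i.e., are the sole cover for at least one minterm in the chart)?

5

size-2^0 implicants → 000000(✓)  000110(✓)  001000(✓)  001010(✓)  010001(✓)  010011(✓)  010100  011001(✓)  100000(✓)  100110(✓)  111000(✓)  111010(✓)
size-2^1 implicants → -00000  -00110  00-000  0010-0  01-001  0100-1  1110-0
Unchecked terms (primes): -00000, -00110, 00-000, 0010-0, 01-001, 0100-1, 010100, 1110-0
Minterm coverage:
  m0 ⊆ -00000,00-000
  m6 ⊆ -00110 [E]
  m8 ⊆ 00-000,0010-0
  m10 ⊆ 0010-0 [E]
  m17 ⊆ 01-001,0100-1
  m20 ⊆ 010100 [E]
  m32 ⊆ -00000 [E]
  m38 ⊆ -00110 [E]
  m56 ⊆ 1110-0 [E]
  m58 ⊆ 1110-0 [E]
E = {-00000, -00110, 0010-0, 010100, 1110-0}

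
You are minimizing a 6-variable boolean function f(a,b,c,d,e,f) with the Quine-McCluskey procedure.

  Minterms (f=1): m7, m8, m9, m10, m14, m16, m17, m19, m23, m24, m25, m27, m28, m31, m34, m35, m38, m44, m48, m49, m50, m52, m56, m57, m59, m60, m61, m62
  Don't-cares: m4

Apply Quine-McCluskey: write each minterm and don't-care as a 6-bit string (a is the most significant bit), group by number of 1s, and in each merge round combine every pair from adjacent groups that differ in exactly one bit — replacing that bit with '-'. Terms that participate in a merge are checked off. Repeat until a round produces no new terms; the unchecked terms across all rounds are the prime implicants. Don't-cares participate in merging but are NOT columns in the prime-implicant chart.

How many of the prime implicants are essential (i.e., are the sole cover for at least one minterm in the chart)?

[col 0] 000100, 000111*, 001000*, 001001*, 001010*, 001110*, 010000*, 010001*, 010011*, 010111*, 011000*, 011001*, 011011*, 011100*, 011111*, 100010*, 100011*, 100110*, 101100*, 110000*, 110001*, 110010*, 110100*, 111000*, 111001*, 111011*, 111100*, 111101*, 111110*
[col 1] -10000*, -10001*, -11000*, -11001*, -11011*, -11100*, 0-0111, 0-1000*, 0-1001*, 001-10, 0010-0, 00100-*, 01-000*, 01-001*, 01-011*, 01-111*, 010-11*, 0100-1*, 01000-*, 011-00*, 011-11*, 0110-1*, 01100-*, 1-0010, 1-1100, 100-10, 10001-, 11-000*, 11-001*, 11-100*, 110-00*, 1100-0, 11000-*, 111-00*, 111-01*, 1110-1*, 11100-*, 1111-0, 11110-*
[col 2] -1-000*, -1-001*, -1000-*, -11-00, -110-1, -1100-*, 0-100-, 01--11, 01-0-1, 01-00-*, 11--00, 11-00-*, 111-0-
[col 3] -1-00-
Prime implicants: -1-00-, -11-00, -110-1, 0-0111, 0-100-, 000100, 001-10, 0010-0, 01--11, 01-0-1, 1-0010, 1-1100, 100-10, 10001-, 11--00, 1100-0, 111-0-, 1111-0
PI chart (minterm → PIs covering it):
  7 | 0-0111  (sole → essential)
  8 | 0-100-,0010-0
  9 | 0-100-  (sole → essential)
  10 | 001-10,0010-0
  14 | 001-10  (sole → essential)
  16 | -1-00-  (sole → essential)
  17 | -1-00-,01-0-1
  19 | 01--11,01-0-1
  23 | 0-0111,01--11
  24 | -1-00-,-11-00,0-100-
  25 | -1-00-,-110-1,0-100-,01-0-1
  27 | -110-1,01--11,01-0-1
  28 | -11-00  (sole → essential)
  31 | 01--11  (sole → essential)
  34 | 1-0010,100-10,10001-
  35 | 10001-  (sole → essential)
  38 | 100-10  (sole → essential)
  44 | 1-1100  (sole → essential)
  48 | -1-00-,11--00,1100-0
  49 | -1-00-  (sole → essential)
  50 | 1-0010,1100-0
  52 | 11--00  (sole → essential)
  56 | -1-00-,-11-00,11--00,111-0-
  57 | -1-00-,-110-1,111-0-
  59 | -110-1  (sole → essential)
  60 | -11-00,1-1100,11--00,111-0-,1111-0
  61 | 111-0-  (sole → essential)
  62 | 1111-0  (sole → essential)
Essential prime implicants: -1-00-, -11-00, -110-1, 0-0111, 0-100-, 001-10, 01--11, 1-1100, 100-10, 10001-, 11--00, 111-0-, 1111-0

13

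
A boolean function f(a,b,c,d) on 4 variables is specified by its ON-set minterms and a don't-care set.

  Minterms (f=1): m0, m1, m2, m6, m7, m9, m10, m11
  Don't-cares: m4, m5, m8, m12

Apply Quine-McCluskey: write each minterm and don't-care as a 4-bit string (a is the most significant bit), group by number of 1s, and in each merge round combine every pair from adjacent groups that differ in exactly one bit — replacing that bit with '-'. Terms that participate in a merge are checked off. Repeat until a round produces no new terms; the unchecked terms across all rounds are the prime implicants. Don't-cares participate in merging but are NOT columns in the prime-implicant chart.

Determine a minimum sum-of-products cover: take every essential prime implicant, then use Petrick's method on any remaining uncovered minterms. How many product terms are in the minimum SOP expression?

size-2^0 implicants → 0000(✓)  0001(✓)  0010(✓)  0100(✓)  0101(✓)  0110(✓)  0111(✓)  1000(✓)  1001(✓)  1010(✓)  1011(✓)  1100(✓)
size-2^1 implicants → -000(✓)  -001(✓)  -010(✓)  -100(✓)  0-00(✓)  0-01(✓)  0-10(✓)  00-0(✓)  000-(✓)  01-0(✓)  01-1(✓)  010-(✓)  011-(✓)  1-00(✓)  10-0(✓)  10-1(✓)  100-(✓)  101-(✓)
size-2^2 implicants → --00  -0-0  -00-  0--0  0-0-  01--  10--
Unchecked terms (primes): --00, -0-0, -00-, 0--0, 0-0-, 01--, 10--
Minterm coverage:
  m0 ⊆ --00,-0-0,-00-,0--0,0-0-
  m1 ⊆ -00-,0-0-
  m2 ⊆ -0-0,0--0
  m6 ⊆ 0--0,01--
  m7 ⊆ 01-- [E]
  m9 ⊆ -00-,10--
  m10 ⊆ -0-0,10--
  m11 ⊆ 10-- [E]
E = {01--, 10--}
Petrick residual → -0-0, -00-
Cover = b'd' + b'c' + a'b + ab'  |cover|=4

4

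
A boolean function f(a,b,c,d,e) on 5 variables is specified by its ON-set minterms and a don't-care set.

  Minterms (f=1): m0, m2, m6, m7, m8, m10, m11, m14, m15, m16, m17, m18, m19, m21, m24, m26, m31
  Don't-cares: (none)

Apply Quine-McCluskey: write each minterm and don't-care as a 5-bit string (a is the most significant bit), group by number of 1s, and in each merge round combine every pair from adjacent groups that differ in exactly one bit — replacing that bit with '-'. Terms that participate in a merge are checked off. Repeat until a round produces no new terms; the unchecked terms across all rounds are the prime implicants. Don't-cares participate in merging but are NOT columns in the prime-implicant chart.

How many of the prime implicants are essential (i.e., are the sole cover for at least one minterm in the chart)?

[col 0] 00000*, 00010*, 00110*, 00111*, 01000*, 01010*, 01011*, 01110*, 01111*, 10000*, 10001*, 10010*, 10011*, 10101*, 11000*, 11010*, 11111*
[col 1] -0000*, -0010*, -1000*, -1010*, -1111, 0-000*, 0-010*, 0-110*, 0-111*, 00-10*, 000-0*, 0011-*, 01-10*, 01-11*, 010-0*, 0101-*, 0111-*, 1-000*, 1-010*, 10-01, 100-0*, 100-1*, 1000-*, 1001-*, 110-0*
[col 2] --000*, --010*, -00-0*, -10-0*, 0--10, 0-0-0*, 0-11-, 01-1-, 1-0-0*, 100--
[col 3] --0-0
Prime implicants: --0-0, -1111, 0--10, 0-11-, 01-1-, 10-01, 100--
PI chart (minterm → PIs covering it):
  0 | --0-0  (sole → essential)
  2 | --0-0,0--10
  6 | 0--10,0-11-
  7 | 0-11-  (sole → essential)
  8 | --0-0  (sole → essential)
  10 | --0-0,0--10,01-1-
  11 | 01-1-  (sole → essential)
  14 | 0--10,0-11-,01-1-
  15 | -1111,0-11-,01-1-
  16 | --0-0,100--
  17 | 10-01,100--
  18 | --0-0,100--
  19 | 100--  (sole → essential)
  21 | 10-01  (sole → essential)
  24 | --0-0  (sole → essential)
  26 | --0-0  (sole → essential)
  31 | -1111  (sole → essential)
Essential prime implicants: --0-0, -1111, 0-11-, 01-1-, 10-01, 100--

6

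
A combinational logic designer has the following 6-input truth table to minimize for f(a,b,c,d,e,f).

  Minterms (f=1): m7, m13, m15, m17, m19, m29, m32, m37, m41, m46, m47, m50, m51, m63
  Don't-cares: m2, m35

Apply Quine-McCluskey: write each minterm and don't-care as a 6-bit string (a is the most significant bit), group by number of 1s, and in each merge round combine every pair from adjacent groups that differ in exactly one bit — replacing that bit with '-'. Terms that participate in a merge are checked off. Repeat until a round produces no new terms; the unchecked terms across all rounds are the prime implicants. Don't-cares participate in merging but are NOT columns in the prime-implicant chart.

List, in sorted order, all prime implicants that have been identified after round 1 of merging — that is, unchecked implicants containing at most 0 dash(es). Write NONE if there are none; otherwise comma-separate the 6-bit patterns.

000010, 100000, 100101, 101001

Round 0: 000010 000111✓ 001101✓ 001111✓ 010001✓ 010011✓ 011101✓ 100000 100011✓ 100101 101001 101110✓ 101111✓ 110010✓ 110011✓ 111111✓
Round 1: -01111 -10011 0-1101 00-111 0011-1 0100-1 1-0011 1-1111 10111- 11001-
PIs = {-01111, -10011, 0-1101, 00-111, 000010, 0011-1, 0100-1, 1-0011, 1-1111, 100000, 100101, 101001, 10111-, 11001-}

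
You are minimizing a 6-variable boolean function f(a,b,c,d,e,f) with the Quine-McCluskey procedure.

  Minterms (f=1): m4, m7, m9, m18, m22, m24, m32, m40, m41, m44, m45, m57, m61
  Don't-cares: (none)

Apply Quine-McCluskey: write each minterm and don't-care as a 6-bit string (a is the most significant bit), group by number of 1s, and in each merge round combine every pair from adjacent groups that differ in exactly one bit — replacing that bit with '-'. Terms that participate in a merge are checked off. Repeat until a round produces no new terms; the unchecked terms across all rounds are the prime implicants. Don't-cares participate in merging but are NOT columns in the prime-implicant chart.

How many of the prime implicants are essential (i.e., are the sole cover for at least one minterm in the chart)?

Round 0: 000100 000111 001001✓ 010010✓ 010110✓ 011000 100000✓ 101000✓ 101001✓ 101100✓ 101101✓ 111001✓ 111101✓
Round 1: -01001 010-10 1-1001✓ 1-1101✓ 10-000 101-00✓ 101-01✓ 10100-✓ 10110-✓ 111-01✓
Round 2: 1-1-01 101-0-
PIs = {-01001, 000100, 000111, 010-10, 011000, 1-1-01, 10-000, 101-0-}
Coverage chart:
  m4: 000100 ←essential
  m7: 000111 ←essential
  m9: -01001 ←essential
  m18: 010-10 ←essential
  m22: 010-10 ←essential
  m24: 011000 ←essential
  m32: 10-000 ←essential
  m40: 10-000,101-0-
  m41: -01001,1-1-01,101-0-
  m44: 101-0- ←essential
  m45: 1-1-01,101-0-
  m57: 1-1-01 ←essential
  m61: 1-1-01 ←essential
Essential: -01001, 000100, 000111, 010-10, 011000, 1-1-01, 10-000, 101-0-

8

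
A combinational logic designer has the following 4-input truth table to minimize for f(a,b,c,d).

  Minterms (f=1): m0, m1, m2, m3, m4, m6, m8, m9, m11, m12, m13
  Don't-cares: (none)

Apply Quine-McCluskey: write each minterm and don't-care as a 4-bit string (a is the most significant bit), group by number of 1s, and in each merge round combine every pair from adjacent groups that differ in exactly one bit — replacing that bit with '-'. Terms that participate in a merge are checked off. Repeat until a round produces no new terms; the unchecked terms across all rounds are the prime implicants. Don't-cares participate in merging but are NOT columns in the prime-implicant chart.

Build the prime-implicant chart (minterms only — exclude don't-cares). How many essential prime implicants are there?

[col 0] 0000*, 0001*, 0010*, 0011*, 0100*, 0110*, 1000*, 1001*, 1011*, 1100*, 1101*
[col 1] -000*, -001*, -011*, -100*, 0-00*, 0-10*, 00-0*, 00-1*, 000-*, 001-*, 01-0*, 1-00*, 1-01*, 10-1*, 100-*, 110-*
[col 2] --00, -0-1, -00-, 0--0, 00--, 1-0-
Prime implicants: --00, -0-1, -00-, 0--0, 00--, 1-0-
PI chart (minterm → PIs covering it):
  0 | --00,-00-,0--0,00--
  1 | -0-1,-00-,00--
  2 | 0--0,00--
  3 | -0-1,00--
  4 | --00,0--0
  6 | 0--0  (sole → essential)
  8 | --00,-00-,1-0-
  9 | -0-1,-00-,1-0-
  11 | -0-1  (sole → essential)
  12 | --00,1-0-
  13 | 1-0-  (sole → essential)
Essential prime implicants: -0-1, 0--0, 1-0-

3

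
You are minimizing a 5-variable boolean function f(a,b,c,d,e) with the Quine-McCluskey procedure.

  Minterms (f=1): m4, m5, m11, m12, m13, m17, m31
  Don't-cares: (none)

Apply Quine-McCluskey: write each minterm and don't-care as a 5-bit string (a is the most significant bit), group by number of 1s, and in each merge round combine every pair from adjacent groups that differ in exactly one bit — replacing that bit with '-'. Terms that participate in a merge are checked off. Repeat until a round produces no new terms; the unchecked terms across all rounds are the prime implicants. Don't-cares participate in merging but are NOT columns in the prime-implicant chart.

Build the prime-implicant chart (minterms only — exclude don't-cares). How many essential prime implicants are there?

[col 0] 00100*, 00101*, 01011, 01100*, 01101*, 10001, 11111
[col 1] 0-100*, 0-101*, 0010-*, 0110-*
[col 2] 0-10-
Prime implicants: 0-10-, 01011, 10001, 11111
PI chart (minterm → PIs covering it):
  4 | 0-10-  (sole → essential)
  5 | 0-10-  (sole → essential)
  11 | 01011  (sole → essential)
  12 | 0-10-  (sole → essential)
  13 | 0-10-  (sole → essential)
  17 | 10001  (sole → essential)
  31 | 11111  (sole → essential)
Essential prime implicants: 0-10-, 01011, 10001, 11111

4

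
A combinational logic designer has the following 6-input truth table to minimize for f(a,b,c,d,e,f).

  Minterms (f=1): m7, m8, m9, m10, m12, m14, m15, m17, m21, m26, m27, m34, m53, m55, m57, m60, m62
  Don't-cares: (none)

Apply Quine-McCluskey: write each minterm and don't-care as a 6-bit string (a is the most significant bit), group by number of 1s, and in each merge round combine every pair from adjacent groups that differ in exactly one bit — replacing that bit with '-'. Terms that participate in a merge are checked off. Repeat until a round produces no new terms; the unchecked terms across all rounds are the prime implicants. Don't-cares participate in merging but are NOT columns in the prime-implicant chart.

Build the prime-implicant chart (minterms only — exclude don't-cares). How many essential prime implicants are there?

9

size-2^0 implicants → 000111(✓)  001000(✓)  001001(✓)  001010(✓)  001100(✓)  001110(✓)  001111(✓)  010001(✓)  010101(✓)  011010(✓)  011011(✓)  100010  110101(✓)  110111(✓)  111001  111100(✓)  111110(✓)
size-2^1 implicants → -10101  0-1010  00-111  001-00(✓)  001-10(✓)  0010-0(✓)  00100-  0011-0(✓)  00111-  010-01  01101-  1101-1  1111-0
size-2^2 implicants → 001--0
Unchecked terms (primes): -10101, 0-1010, 00-111, 001--0, 00100-, 00111-, 010-01, 01101-, 100010, 1101-1, 111001, 1111-0
Minterm coverage:
  m7 ⊆ 00-111 [E]
  m8 ⊆ 001--0,00100-
  m9 ⊆ 00100- [E]
  m10 ⊆ 0-1010,001--0
  m12 ⊆ 001--0 [E]
  m14 ⊆ 001--0,00111-
  m15 ⊆ 00-111,00111-
  m17 ⊆ 010-01 [E]
  m21 ⊆ -10101,010-01
  m26 ⊆ 0-1010,01101-
  m27 ⊆ 01101- [E]
  m34 ⊆ 100010 [E]
  m53 ⊆ -10101,1101-1
  m55 ⊆ 1101-1 [E]
  m57 ⊆ 111001 [E]
  m60 ⊆ 1111-0 [E]
  m62 ⊆ 1111-0 [E]
E = {00-111, 001--0, 00100-, 010-01, 01101-, 100010, 1101-1, 111001, 1111-0}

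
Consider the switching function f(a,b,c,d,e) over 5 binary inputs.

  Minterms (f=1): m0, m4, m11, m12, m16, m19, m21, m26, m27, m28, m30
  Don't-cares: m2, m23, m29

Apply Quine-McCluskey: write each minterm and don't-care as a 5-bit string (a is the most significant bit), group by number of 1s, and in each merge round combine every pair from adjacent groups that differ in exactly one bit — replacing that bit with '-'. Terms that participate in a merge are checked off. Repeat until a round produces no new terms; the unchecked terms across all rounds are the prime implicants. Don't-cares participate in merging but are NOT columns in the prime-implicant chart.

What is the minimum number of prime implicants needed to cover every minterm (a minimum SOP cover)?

Round 0: 00000✓ 00010✓ 00100✓ 01011✓ 01100✓ 10000✓ 10011✓ 10101✓ 10111✓ 11010✓ 11011✓ 11100✓ 11101✓ 11110✓
Round 1: -0000 -1011 -1100 0-100 00-00 000-0 1-011 1-101 10-11 101-1 11-10 1101- 111-0 1110-
PIs = {-0000, -1011, -1100, 0-100, 00-00, 000-0, 1-011, 1-101, 10-11, 101-1, 11-10, 1101-, 111-0, 1110-}
Coverage chart:
  m0: -0000,00-00,000-0
  m4: 0-100,00-00
  m11: -1011 ←essential
  m12: -1100,0-100
  m16: -0000 ←essential
  m19: 1-011,10-11
  m21: 1-101,101-1
  m26: 11-10,1101-
  m27: -1011,1-011,1101-
  m28: -1100,111-0,1110-
  m30: 11-10,111-0
Essential: -0000, -1011
Petrick residual → -1100, 0-100, 1-011, 1-101, 11-10
Min cover (7 terms): b'c'd'e' + bc'de + bcd'e' + a'cd'e' + ac'de + acd'e + abde'

7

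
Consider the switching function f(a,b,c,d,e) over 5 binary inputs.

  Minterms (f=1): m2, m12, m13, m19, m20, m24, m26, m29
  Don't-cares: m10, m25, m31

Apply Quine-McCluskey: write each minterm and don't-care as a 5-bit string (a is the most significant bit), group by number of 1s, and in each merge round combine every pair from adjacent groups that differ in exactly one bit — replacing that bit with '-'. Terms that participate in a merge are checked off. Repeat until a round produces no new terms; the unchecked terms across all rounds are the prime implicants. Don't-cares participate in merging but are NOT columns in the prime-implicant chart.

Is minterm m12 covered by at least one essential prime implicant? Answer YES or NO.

size-2^0 implicants → 00010(✓)  01010(✓)  01100(✓)  01101(✓)  10011  10100  11000(✓)  11001(✓)  11010(✓)  11101(✓)  11111(✓)
size-2^1 implicants → -1010  -1101  0-010  0110-  11-01  110-0  1100-  111-1
Unchecked terms (primes): -1010, -1101, 0-010, 0110-, 10011, 10100, 11-01, 110-0, 1100-, 111-1
Minterm coverage:
  m2 ⊆ 0-010 [E]
  m12 ⊆ 0110- [E]
  m13 ⊆ -1101,0110-
  m19 ⊆ 10011 [E]
  m20 ⊆ 10100 [E]
  m24 ⊆ 110-0,1100-
  m26 ⊆ -1010,110-0
  m29 ⊆ -1101,11-01,111-1
E = {0-010, 0110-, 10011, 10100}

YES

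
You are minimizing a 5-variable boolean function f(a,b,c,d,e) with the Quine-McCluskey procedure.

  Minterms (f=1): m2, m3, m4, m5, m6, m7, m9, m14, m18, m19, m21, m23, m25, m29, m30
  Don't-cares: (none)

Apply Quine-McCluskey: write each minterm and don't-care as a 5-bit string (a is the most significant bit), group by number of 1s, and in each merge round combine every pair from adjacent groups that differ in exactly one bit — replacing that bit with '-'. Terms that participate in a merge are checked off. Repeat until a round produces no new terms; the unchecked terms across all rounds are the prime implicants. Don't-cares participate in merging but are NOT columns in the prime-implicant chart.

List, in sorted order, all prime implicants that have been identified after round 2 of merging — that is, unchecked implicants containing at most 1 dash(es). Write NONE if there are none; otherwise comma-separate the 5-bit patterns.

-1001, -1110, 0-110, 1-101, 11-01

[col 0] 00010*, 00011*, 00100*, 00101*, 00110*, 00111*, 01001*, 01110*, 10010*, 10011*, 10101*, 10111*, 11001*, 11101*, 11110*
[col 1] -0010*, -0011*, -0101*, -0111*, -1001, -1110, 0-110, 00-10*, 00-11*, 0001-*, 001-0*, 001-1*, 0010-*, 0011-*, 1-101, 10-11*, 1001-*, 101-1*, 11-01
[col 2] -0-11, -001-, -01-1, 00-1-, 001--
Prime implicants: -0-11, -001-, -01-1, -1001, -1110, 0-110, 00-1-, 001--, 1-101, 11-01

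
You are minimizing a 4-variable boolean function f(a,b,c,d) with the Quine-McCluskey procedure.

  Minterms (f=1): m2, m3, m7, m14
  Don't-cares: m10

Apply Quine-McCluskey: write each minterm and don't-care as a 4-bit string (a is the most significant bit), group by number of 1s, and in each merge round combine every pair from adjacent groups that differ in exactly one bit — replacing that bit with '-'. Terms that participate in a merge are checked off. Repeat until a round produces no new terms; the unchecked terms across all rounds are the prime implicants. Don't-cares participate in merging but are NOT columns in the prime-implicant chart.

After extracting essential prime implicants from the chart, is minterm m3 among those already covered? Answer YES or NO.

[col 0] 0010*, 0011*, 0111*, 1010*, 1110*
[col 1] -010, 0-11, 001-, 1-10
Prime implicants: -010, 0-11, 001-, 1-10
PI chart (minterm → PIs covering it):
  2 | -010,001-
  3 | 0-11,001-
  7 | 0-11  (sole → essential)
  14 | 1-10  (sole → essential)
Essential prime implicants: 0-11, 1-10

YES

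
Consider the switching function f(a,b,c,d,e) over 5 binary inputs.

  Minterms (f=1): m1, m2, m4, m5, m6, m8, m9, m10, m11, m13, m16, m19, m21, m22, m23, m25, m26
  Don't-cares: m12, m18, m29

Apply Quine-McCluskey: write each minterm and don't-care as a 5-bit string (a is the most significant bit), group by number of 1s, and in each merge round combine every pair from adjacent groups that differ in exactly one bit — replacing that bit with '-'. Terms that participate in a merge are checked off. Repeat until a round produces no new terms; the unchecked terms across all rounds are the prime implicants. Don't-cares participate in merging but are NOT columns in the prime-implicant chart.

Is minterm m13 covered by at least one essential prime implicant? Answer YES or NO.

Round 0: 00001✓ 00010✓ 00100✓ 00101✓ 00110✓ 01000✓ 01001✓ 01010✓ 01011✓ 01100✓ 01101✓ 10000✓ 10010✓ 10011✓ 10101✓ 10110✓ 10111✓ 11001✓ 11010✓ 11101✓
Round 1: -0010✓ -0101✓ -0110✓ -1001✓ -1010✓ -1101✓ 0-001✓ 0-010✓ 0-100✓ 0-101✓ 00-01✓ 00-10✓ 001-0 0010-✓ 01-00✓ 01-01✓ 010-0✓ 010-1✓ 0100-✓ 0101-✓ 0110-✓ 1-010✓ 1-101✓ 10-10✓ 10-11✓ 100-0 1001-✓ 101-1 1011-✓ 11-01✓
Round 2: --010 --101 -0-10 -1-01 0--01 0-10- 01-0- 010-- 10-1-
PIs = {--010, --101, -0-10, -1-01, 0--01, 0-10-, 001-0, 01-0-, 010--, 10-1-, 100-0, 101-1}
Coverage chart:
  m1: 0--01 ←essential
  m2: --010,-0-10
  m4: 0-10-,001-0
  m5: --101,0--01,0-10-
  m6: -0-10,001-0
  m8: 01-0-,010--
  m9: -1-01,0--01,01-0-,010--
  m10: --010,010--
  m11: 010-- ←essential
  m13: --101,-1-01,0--01,0-10-,01-0-
  m16: 100-0 ←essential
  m19: 10-1- ←essential
  m21: --101,101-1
  m22: -0-10,10-1-
  m23: 10-1-,101-1
  m25: -1-01 ←essential
  m26: --010 ←essential
Essential: --010, -1-01, 0--01, 010--, 10-1-, 100-0

YES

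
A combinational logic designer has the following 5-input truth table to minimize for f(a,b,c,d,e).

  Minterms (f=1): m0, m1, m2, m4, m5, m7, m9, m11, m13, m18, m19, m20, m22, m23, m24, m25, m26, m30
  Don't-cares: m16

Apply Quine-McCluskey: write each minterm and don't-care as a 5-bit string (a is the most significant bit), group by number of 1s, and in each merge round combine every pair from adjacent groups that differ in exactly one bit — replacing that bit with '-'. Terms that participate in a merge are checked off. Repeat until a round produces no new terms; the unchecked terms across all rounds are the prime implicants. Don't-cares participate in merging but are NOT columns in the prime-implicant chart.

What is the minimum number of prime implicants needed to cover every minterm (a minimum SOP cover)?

size-2^0 implicants → 00000(✓)  00001(✓)  00010(✓)  00100(✓)  00101(✓)  00111(✓)  01001(✓)  01011(✓)  01101(✓)  10000(✓)  10010(✓)  10011(✓)  10100(✓)  10110(✓)  10111(✓)  11000(✓)  11001(✓)  11010(✓)  11110(✓)
size-2^1 implicants → -0000(✓)  -0010(✓)  -0100(✓)  -0111  -1001  0-001(✓)  0-101(✓)  00-00(✓)  00-01(✓)  000-0(✓)  0000-(✓)  001-1  0010-(✓)  01-01(✓)  010-1  1-000(✓)  1-010(✓)  1-110(✓)  10-00(✓)  10-10(✓)  10-11(✓)  100-0(✓)  1001-(✓)  101-0(✓)  1011-(✓)  11-10(✓)  110-0(✓)  1100-
size-2^2 implicants → -0-00  -00-0  0--01  00-0-  1--10  1-0-0  10--0  10-1-
Unchecked terms (primes): -0-00, -00-0, -0111, -1001, 0--01, 00-0-, 001-1, 010-1, 1--10, 1-0-0, 10--0, 10-1-, 1100-
Minterm coverage:
  m0 ⊆ -0-00,-00-0,00-0-
  m1 ⊆ 0--01,00-0-
  m2 ⊆ -00-0 [E]
  m4 ⊆ -0-00,00-0-
  m5 ⊆ 0--01,00-0-,001-1
  m7 ⊆ -0111,001-1
  m9 ⊆ -1001,0--01,010-1
  m11 ⊆ 010-1 [E]
  m13 ⊆ 0--01 [E]
  m18 ⊆ -00-0,1--10,1-0-0,10--0,10-1-
  m19 ⊆ 10-1- [E]
  m20 ⊆ -0-00,10--0
  m22 ⊆ 1--10,10--0,10-1-
  m23 ⊆ -0111,10-1-
  m24 ⊆ 1-0-0,1100-
  m25 ⊆ -1001,1100-
  m26 ⊆ 1--10,1-0-0
  m30 ⊆ 1--10 [E]
E = {-00-0, 0--01, 010-1, 1--10, 10-1-}
Petrick residual → -0-00, -0111, 1100-
Cover = b'd'e' + b'c'e' + b'cde + a'd'e + a'bc'e + ade' + ab'd + abc'd'  |cover|=8

8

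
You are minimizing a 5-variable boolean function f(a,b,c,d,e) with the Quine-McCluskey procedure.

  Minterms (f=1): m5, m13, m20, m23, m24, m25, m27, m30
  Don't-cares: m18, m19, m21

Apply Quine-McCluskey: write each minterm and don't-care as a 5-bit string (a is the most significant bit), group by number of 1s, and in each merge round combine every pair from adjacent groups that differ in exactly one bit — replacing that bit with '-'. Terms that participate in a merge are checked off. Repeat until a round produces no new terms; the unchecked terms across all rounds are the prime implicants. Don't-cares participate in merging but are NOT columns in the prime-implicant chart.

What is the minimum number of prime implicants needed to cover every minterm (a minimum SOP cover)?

size-2^0 implicants → 00101(✓)  01101(✓)  10010(✓)  10011(✓)  10100(✓)  10101(✓)  10111(✓)  11000(✓)  11001(✓)  11011(✓)  11110
size-2^1 implicants → -0101  0-101  1-011  10-11  1001-  101-1  1010-  110-1  1100-
Unchecked terms (primes): -0101, 0-101, 1-011, 10-11, 1001-, 101-1, 1010-, 110-1, 1100-, 11110
Minterm coverage:
  m5 ⊆ -0101,0-101
  m13 ⊆ 0-101 [E]
  m20 ⊆ 1010- [E]
  m23 ⊆ 10-11,101-1
  m24 ⊆ 1100- [E]
  m25 ⊆ 110-1,1100-
  m27 ⊆ 1-011,110-1
  m30 ⊆ 11110 [E]
E = {0-101, 1010-, 1100-, 11110}
Petrick residual → 1-011, 10-11
Cover = a'cd'e + ac'de + ab'de + ab'cd' + abc'd' + abcde'  |cover|=6

6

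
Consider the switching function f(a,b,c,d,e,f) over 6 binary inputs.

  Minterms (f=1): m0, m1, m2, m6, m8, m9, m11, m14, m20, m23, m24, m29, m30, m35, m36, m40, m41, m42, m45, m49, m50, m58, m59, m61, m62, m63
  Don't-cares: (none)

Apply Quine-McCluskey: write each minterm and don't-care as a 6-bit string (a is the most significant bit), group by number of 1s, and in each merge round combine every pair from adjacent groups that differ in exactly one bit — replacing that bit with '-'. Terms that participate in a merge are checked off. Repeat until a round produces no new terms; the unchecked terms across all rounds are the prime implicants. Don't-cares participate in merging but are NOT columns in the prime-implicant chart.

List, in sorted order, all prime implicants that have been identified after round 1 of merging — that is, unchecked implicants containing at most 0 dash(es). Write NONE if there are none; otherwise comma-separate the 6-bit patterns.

[col 0] 000000*, 000001*, 000010*, 000110*, 001000*, 001001*, 001011*, 001110*, 010100, 010111, 011000*, 011101*, 011110*, 100011, 100100, 101000*, 101001*, 101010*, 101101*, 110001, 110010*, 111010*, 111011*, 111101*, 111110*, 111111*
[col 1] -01000*, -01001*, -11101, -11110, 0-1000, 0-1110, 00-000*, 00-001*, 00-110, 000-10, 0000-0, 00000-*, 0010-1, 00100-*, 1-1010, 1-1101, 101-01, 1010-0, 10100-*, 11-010, 111-10*, 111-11*, 11101-*, 1111-1, 11111-*
[col 2] -0100-, 00-00-, 111-1-
Prime implicants: -0100-, -11101, -11110, 0-1000, 0-1110, 00-00-, 00-110, 000-10, 0000-0, 0010-1, 010100, 010111, 1-1010, 1-1101, 100011, 100100, 101-01, 1010-0, 11-010, 110001, 111-1-, 1111-1

010100, 010111, 100011, 100100, 110001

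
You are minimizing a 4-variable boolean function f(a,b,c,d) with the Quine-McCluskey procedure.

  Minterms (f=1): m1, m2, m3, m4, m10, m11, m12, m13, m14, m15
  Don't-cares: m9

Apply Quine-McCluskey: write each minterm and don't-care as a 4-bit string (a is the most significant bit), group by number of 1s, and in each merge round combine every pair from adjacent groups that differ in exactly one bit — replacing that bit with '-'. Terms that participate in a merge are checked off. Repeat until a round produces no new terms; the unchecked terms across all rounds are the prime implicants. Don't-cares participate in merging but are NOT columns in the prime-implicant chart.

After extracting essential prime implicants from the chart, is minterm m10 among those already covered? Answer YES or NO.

YES

size-2^0 implicants → 0001(✓)  0010(✓)  0011(✓)  0100(✓)  1001(✓)  1010(✓)  1011(✓)  1100(✓)  1101(✓)  1110(✓)  1111(✓)
size-2^1 implicants → -001(✓)  -010(✓)  -011(✓)  -100  00-1(✓)  001-(✓)  1-01(✓)  1-10(✓)  1-11(✓)  10-1(✓)  101-(✓)  11-0(✓)  11-1(✓)  110-(✓)  111-(✓)
size-2^2 implicants → -0-1  -01-  1--1  1-1-  11--
Unchecked terms (primes): -0-1, -01-, -100, 1--1, 1-1-, 11--
Minterm coverage:
  m1 ⊆ -0-1 [E]
  m2 ⊆ -01- [E]
  m3 ⊆ -0-1,-01-
  m4 ⊆ -100 [E]
  m10 ⊆ -01-,1-1-
  m11 ⊆ -0-1,-01-,1--1,1-1-
  m12 ⊆ -100,11--
  m13 ⊆ 1--1,11--
  m14 ⊆ 1-1-,11--
  m15 ⊆ 1--1,1-1-,11--
E = {-0-1, -01-, -100}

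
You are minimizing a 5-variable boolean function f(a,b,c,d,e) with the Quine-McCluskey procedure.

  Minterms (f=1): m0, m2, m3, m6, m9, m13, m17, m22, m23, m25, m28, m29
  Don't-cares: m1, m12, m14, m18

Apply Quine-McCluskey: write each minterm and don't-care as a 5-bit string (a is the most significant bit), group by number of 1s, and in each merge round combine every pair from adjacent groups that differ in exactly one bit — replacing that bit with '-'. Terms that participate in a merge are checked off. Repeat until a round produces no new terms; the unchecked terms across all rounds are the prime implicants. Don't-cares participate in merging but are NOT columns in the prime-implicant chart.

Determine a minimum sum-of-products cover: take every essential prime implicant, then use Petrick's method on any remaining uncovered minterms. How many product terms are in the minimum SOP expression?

[col 0] 00000*, 00001*, 00010*, 00011*, 00110*, 01001*, 01100*, 01101*, 01110*, 10001*, 10010*, 10110*, 10111*, 11001*, 11100*, 11101*
[col 1] -0001*, -0010*, -0110*, -1001*, -1100*, -1101*, 0-001*, 0-110, 00-10*, 000-0*, 000-1*, 0000-*, 0001-*, 01-01*, 011-0, 0110-*, 1-001*, 10-10*, 1011-, 11-01*, 1110-*
[col 2] --001, -0-10, -1-01, -110-, 000--
Prime implicants: --001, -0-10, -1-01, -110-, 0-110, 000--, 011-0, 1011-
PI chart (minterm → PIs covering it):
  0 | 000--  (sole → essential)
  2 | -0-10,000--
  3 | 000--  (sole → essential)
  6 | -0-10,0-110
  9 | --001,-1-01
  13 | -1-01,-110-
  17 | --001  (sole → essential)
  22 | -0-10,1011-
  23 | 1011-  (sole → essential)
  25 | --001,-1-01
  28 | -110-  (sole → essential)
  29 | -1-01,-110-
Essential prime implicants: --001, -110-, 000--, 1011-
Petrick residual → -0-10
Minimum SOP uses 5 PIs: c'd'e + b'de' + bcd' + a'b'c' + ab'cd

5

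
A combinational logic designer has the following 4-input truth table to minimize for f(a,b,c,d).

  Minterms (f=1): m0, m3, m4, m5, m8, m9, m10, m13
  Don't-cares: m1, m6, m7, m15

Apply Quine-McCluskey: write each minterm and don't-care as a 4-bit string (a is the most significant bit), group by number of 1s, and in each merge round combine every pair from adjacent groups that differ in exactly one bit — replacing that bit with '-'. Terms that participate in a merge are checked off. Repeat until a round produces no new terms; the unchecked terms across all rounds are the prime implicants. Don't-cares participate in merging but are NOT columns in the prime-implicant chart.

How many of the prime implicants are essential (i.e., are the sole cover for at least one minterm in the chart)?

size-2^0 implicants → 0000(✓)  0001(✓)  0011(✓)  0100(✓)  0101(✓)  0110(✓)  0111(✓)  1000(✓)  1001(✓)  1010(✓)  1101(✓)  1111(✓)
size-2^1 implicants → -000(✓)  -001(✓)  -101(✓)  -111(✓)  0-00(✓)  0-01(✓)  0-11(✓)  00-1(✓)  000-(✓)  01-0(✓)  01-1(✓)  010-(✓)  011-(✓)  1-01(✓)  10-0  100-(✓)  11-1(✓)
size-2^2 implicants → --01  -00-  -1-1  0--1  0-0-  01--
Unchecked terms (primes): --01, -00-, -1-1, 0--1, 0-0-, 01--, 10-0
Minterm coverage:
  m0 ⊆ -00-,0-0-
  m3 ⊆ 0--1 [E]
  m4 ⊆ 0-0-,01--
  m5 ⊆ --01,-1-1,0--1,0-0-,01--
  m8 ⊆ -00-,10-0
  m9 ⊆ --01,-00-
  m10 ⊆ 10-0 [E]
  m13 ⊆ --01,-1-1
E = {0--1, 10-0}

2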